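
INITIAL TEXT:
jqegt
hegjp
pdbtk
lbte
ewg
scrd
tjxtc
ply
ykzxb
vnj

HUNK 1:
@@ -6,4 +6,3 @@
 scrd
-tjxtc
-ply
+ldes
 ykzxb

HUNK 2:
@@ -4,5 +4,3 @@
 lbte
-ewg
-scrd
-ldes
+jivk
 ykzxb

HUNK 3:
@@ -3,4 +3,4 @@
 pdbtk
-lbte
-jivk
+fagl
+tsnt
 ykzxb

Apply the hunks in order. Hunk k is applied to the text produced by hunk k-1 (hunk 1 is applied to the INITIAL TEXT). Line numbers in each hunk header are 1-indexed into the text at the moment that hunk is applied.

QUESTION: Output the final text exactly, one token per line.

Hunk 1: at line 6 remove [tjxtc,ply] add [ldes] -> 9 lines: jqegt hegjp pdbtk lbte ewg scrd ldes ykzxb vnj
Hunk 2: at line 4 remove [ewg,scrd,ldes] add [jivk] -> 7 lines: jqegt hegjp pdbtk lbte jivk ykzxb vnj
Hunk 3: at line 3 remove [lbte,jivk] add [fagl,tsnt] -> 7 lines: jqegt hegjp pdbtk fagl tsnt ykzxb vnj

Answer: jqegt
hegjp
pdbtk
fagl
tsnt
ykzxb
vnj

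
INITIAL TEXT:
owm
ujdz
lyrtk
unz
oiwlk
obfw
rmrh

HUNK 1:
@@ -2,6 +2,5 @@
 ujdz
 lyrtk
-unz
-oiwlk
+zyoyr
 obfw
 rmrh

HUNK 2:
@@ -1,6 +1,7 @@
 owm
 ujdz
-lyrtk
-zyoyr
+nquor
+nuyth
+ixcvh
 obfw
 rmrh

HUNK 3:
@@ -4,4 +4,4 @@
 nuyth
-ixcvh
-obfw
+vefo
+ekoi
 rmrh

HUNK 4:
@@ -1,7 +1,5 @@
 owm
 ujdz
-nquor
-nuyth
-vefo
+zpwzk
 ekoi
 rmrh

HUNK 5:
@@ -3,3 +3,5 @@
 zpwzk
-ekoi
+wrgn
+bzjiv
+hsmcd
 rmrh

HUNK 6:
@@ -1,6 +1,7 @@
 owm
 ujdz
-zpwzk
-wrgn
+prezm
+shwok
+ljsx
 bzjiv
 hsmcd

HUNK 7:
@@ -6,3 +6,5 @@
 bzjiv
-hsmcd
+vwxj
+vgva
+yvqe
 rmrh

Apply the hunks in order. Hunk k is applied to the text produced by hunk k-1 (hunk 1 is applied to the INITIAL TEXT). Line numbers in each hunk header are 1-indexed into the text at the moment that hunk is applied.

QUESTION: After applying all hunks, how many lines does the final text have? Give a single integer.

Answer: 10

Derivation:
Hunk 1: at line 2 remove [unz,oiwlk] add [zyoyr] -> 6 lines: owm ujdz lyrtk zyoyr obfw rmrh
Hunk 2: at line 1 remove [lyrtk,zyoyr] add [nquor,nuyth,ixcvh] -> 7 lines: owm ujdz nquor nuyth ixcvh obfw rmrh
Hunk 3: at line 4 remove [ixcvh,obfw] add [vefo,ekoi] -> 7 lines: owm ujdz nquor nuyth vefo ekoi rmrh
Hunk 4: at line 1 remove [nquor,nuyth,vefo] add [zpwzk] -> 5 lines: owm ujdz zpwzk ekoi rmrh
Hunk 5: at line 3 remove [ekoi] add [wrgn,bzjiv,hsmcd] -> 7 lines: owm ujdz zpwzk wrgn bzjiv hsmcd rmrh
Hunk 6: at line 1 remove [zpwzk,wrgn] add [prezm,shwok,ljsx] -> 8 lines: owm ujdz prezm shwok ljsx bzjiv hsmcd rmrh
Hunk 7: at line 6 remove [hsmcd] add [vwxj,vgva,yvqe] -> 10 lines: owm ujdz prezm shwok ljsx bzjiv vwxj vgva yvqe rmrh
Final line count: 10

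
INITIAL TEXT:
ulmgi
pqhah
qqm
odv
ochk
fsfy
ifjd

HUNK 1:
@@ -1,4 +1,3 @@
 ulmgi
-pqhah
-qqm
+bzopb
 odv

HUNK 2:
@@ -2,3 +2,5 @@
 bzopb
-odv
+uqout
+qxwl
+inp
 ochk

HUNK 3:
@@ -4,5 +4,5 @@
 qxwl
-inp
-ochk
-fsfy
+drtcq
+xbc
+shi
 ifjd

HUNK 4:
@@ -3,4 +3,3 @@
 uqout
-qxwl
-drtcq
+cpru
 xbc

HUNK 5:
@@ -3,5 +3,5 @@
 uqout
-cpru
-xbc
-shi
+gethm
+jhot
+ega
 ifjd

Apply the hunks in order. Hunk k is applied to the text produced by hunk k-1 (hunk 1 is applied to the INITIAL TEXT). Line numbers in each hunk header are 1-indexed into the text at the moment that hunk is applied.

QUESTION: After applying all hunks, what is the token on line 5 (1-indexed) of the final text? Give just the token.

Hunk 1: at line 1 remove [pqhah,qqm] add [bzopb] -> 6 lines: ulmgi bzopb odv ochk fsfy ifjd
Hunk 2: at line 2 remove [odv] add [uqout,qxwl,inp] -> 8 lines: ulmgi bzopb uqout qxwl inp ochk fsfy ifjd
Hunk 3: at line 4 remove [inp,ochk,fsfy] add [drtcq,xbc,shi] -> 8 lines: ulmgi bzopb uqout qxwl drtcq xbc shi ifjd
Hunk 4: at line 3 remove [qxwl,drtcq] add [cpru] -> 7 lines: ulmgi bzopb uqout cpru xbc shi ifjd
Hunk 5: at line 3 remove [cpru,xbc,shi] add [gethm,jhot,ega] -> 7 lines: ulmgi bzopb uqout gethm jhot ega ifjd
Final line 5: jhot

Answer: jhot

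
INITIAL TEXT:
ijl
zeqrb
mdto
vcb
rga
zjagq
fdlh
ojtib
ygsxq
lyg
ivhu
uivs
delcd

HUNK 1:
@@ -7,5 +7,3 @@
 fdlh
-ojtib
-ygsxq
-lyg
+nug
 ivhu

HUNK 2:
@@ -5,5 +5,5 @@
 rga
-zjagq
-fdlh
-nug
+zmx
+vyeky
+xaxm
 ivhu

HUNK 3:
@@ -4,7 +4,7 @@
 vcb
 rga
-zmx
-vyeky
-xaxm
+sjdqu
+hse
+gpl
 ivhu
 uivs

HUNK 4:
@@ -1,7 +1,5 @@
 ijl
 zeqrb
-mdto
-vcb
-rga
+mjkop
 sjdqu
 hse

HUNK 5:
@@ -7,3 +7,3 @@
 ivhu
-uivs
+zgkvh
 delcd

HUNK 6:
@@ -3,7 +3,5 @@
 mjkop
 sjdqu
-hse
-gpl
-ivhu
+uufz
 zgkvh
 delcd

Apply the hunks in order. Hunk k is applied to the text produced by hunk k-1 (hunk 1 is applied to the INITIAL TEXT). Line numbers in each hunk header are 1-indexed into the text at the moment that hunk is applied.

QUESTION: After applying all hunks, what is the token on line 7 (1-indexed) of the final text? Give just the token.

Answer: delcd

Derivation:
Hunk 1: at line 7 remove [ojtib,ygsxq,lyg] add [nug] -> 11 lines: ijl zeqrb mdto vcb rga zjagq fdlh nug ivhu uivs delcd
Hunk 2: at line 5 remove [zjagq,fdlh,nug] add [zmx,vyeky,xaxm] -> 11 lines: ijl zeqrb mdto vcb rga zmx vyeky xaxm ivhu uivs delcd
Hunk 3: at line 4 remove [zmx,vyeky,xaxm] add [sjdqu,hse,gpl] -> 11 lines: ijl zeqrb mdto vcb rga sjdqu hse gpl ivhu uivs delcd
Hunk 4: at line 1 remove [mdto,vcb,rga] add [mjkop] -> 9 lines: ijl zeqrb mjkop sjdqu hse gpl ivhu uivs delcd
Hunk 5: at line 7 remove [uivs] add [zgkvh] -> 9 lines: ijl zeqrb mjkop sjdqu hse gpl ivhu zgkvh delcd
Hunk 6: at line 3 remove [hse,gpl,ivhu] add [uufz] -> 7 lines: ijl zeqrb mjkop sjdqu uufz zgkvh delcd
Final line 7: delcd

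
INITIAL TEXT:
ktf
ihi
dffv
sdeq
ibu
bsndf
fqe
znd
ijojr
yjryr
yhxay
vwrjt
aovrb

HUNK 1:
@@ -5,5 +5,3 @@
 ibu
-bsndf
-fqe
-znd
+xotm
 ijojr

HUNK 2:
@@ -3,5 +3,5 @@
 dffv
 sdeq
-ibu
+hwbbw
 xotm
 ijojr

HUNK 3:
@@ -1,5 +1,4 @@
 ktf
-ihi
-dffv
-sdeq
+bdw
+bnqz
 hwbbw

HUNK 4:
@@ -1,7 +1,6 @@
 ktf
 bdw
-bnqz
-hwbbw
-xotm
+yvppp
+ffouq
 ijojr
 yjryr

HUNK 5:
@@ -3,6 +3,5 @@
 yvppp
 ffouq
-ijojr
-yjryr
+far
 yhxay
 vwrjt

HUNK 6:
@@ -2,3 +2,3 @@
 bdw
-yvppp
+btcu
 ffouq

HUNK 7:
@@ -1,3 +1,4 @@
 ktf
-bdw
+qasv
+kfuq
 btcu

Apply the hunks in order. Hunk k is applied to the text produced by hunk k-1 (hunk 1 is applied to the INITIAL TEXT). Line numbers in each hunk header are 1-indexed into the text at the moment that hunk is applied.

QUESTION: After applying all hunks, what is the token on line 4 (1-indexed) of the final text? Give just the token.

Answer: btcu

Derivation:
Hunk 1: at line 5 remove [bsndf,fqe,znd] add [xotm] -> 11 lines: ktf ihi dffv sdeq ibu xotm ijojr yjryr yhxay vwrjt aovrb
Hunk 2: at line 3 remove [ibu] add [hwbbw] -> 11 lines: ktf ihi dffv sdeq hwbbw xotm ijojr yjryr yhxay vwrjt aovrb
Hunk 3: at line 1 remove [ihi,dffv,sdeq] add [bdw,bnqz] -> 10 lines: ktf bdw bnqz hwbbw xotm ijojr yjryr yhxay vwrjt aovrb
Hunk 4: at line 1 remove [bnqz,hwbbw,xotm] add [yvppp,ffouq] -> 9 lines: ktf bdw yvppp ffouq ijojr yjryr yhxay vwrjt aovrb
Hunk 5: at line 3 remove [ijojr,yjryr] add [far] -> 8 lines: ktf bdw yvppp ffouq far yhxay vwrjt aovrb
Hunk 6: at line 2 remove [yvppp] add [btcu] -> 8 lines: ktf bdw btcu ffouq far yhxay vwrjt aovrb
Hunk 7: at line 1 remove [bdw] add [qasv,kfuq] -> 9 lines: ktf qasv kfuq btcu ffouq far yhxay vwrjt aovrb
Final line 4: btcu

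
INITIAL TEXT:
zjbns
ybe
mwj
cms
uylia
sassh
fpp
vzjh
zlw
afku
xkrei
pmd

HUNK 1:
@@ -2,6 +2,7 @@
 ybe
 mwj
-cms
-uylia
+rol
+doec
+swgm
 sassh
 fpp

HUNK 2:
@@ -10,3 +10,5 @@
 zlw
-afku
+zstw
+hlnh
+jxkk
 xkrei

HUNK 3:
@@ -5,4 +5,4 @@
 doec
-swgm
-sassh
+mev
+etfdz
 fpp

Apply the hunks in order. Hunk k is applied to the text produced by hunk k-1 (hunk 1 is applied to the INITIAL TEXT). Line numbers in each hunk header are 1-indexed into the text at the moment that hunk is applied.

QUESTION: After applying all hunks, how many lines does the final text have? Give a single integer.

Answer: 15

Derivation:
Hunk 1: at line 2 remove [cms,uylia] add [rol,doec,swgm] -> 13 lines: zjbns ybe mwj rol doec swgm sassh fpp vzjh zlw afku xkrei pmd
Hunk 2: at line 10 remove [afku] add [zstw,hlnh,jxkk] -> 15 lines: zjbns ybe mwj rol doec swgm sassh fpp vzjh zlw zstw hlnh jxkk xkrei pmd
Hunk 3: at line 5 remove [swgm,sassh] add [mev,etfdz] -> 15 lines: zjbns ybe mwj rol doec mev etfdz fpp vzjh zlw zstw hlnh jxkk xkrei pmd
Final line count: 15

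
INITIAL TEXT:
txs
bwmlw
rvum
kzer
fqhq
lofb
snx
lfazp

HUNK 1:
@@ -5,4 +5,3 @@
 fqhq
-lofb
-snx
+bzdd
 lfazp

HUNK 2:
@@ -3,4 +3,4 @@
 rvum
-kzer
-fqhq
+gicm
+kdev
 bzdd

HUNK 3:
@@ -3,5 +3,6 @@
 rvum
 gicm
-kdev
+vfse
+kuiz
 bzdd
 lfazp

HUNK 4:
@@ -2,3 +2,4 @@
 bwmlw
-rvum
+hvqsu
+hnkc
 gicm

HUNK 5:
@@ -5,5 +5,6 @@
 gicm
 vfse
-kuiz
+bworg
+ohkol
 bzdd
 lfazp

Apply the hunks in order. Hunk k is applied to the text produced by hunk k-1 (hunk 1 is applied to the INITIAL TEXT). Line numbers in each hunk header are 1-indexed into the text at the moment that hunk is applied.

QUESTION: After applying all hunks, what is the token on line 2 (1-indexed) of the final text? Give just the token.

Answer: bwmlw

Derivation:
Hunk 1: at line 5 remove [lofb,snx] add [bzdd] -> 7 lines: txs bwmlw rvum kzer fqhq bzdd lfazp
Hunk 2: at line 3 remove [kzer,fqhq] add [gicm,kdev] -> 7 lines: txs bwmlw rvum gicm kdev bzdd lfazp
Hunk 3: at line 3 remove [kdev] add [vfse,kuiz] -> 8 lines: txs bwmlw rvum gicm vfse kuiz bzdd lfazp
Hunk 4: at line 2 remove [rvum] add [hvqsu,hnkc] -> 9 lines: txs bwmlw hvqsu hnkc gicm vfse kuiz bzdd lfazp
Hunk 5: at line 5 remove [kuiz] add [bworg,ohkol] -> 10 lines: txs bwmlw hvqsu hnkc gicm vfse bworg ohkol bzdd lfazp
Final line 2: bwmlw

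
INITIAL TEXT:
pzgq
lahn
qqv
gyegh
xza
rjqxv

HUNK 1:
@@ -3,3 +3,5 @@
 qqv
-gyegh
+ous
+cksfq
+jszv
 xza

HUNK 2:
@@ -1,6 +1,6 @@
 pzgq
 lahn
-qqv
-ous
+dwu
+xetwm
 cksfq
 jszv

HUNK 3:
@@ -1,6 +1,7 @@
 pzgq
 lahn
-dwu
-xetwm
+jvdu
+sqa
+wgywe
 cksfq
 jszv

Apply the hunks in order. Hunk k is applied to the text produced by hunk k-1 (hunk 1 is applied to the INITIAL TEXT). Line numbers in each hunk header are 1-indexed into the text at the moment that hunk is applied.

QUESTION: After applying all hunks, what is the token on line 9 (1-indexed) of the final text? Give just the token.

Answer: rjqxv

Derivation:
Hunk 1: at line 3 remove [gyegh] add [ous,cksfq,jszv] -> 8 lines: pzgq lahn qqv ous cksfq jszv xza rjqxv
Hunk 2: at line 1 remove [qqv,ous] add [dwu,xetwm] -> 8 lines: pzgq lahn dwu xetwm cksfq jszv xza rjqxv
Hunk 3: at line 1 remove [dwu,xetwm] add [jvdu,sqa,wgywe] -> 9 lines: pzgq lahn jvdu sqa wgywe cksfq jszv xza rjqxv
Final line 9: rjqxv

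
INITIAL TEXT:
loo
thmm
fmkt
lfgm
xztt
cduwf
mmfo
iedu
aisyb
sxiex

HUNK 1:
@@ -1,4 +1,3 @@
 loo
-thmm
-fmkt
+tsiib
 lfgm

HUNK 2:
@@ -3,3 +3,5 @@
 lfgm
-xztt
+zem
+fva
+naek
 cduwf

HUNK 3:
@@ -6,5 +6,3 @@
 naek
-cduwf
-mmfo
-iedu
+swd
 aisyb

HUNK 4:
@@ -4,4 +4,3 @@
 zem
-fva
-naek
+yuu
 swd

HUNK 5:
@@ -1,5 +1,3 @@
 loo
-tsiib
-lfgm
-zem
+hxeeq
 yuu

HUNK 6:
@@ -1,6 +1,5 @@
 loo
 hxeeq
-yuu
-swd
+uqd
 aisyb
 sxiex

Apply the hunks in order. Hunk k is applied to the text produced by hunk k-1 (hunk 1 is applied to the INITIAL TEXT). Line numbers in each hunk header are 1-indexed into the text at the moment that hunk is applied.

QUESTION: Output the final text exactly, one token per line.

Answer: loo
hxeeq
uqd
aisyb
sxiex

Derivation:
Hunk 1: at line 1 remove [thmm,fmkt] add [tsiib] -> 9 lines: loo tsiib lfgm xztt cduwf mmfo iedu aisyb sxiex
Hunk 2: at line 3 remove [xztt] add [zem,fva,naek] -> 11 lines: loo tsiib lfgm zem fva naek cduwf mmfo iedu aisyb sxiex
Hunk 3: at line 6 remove [cduwf,mmfo,iedu] add [swd] -> 9 lines: loo tsiib lfgm zem fva naek swd aisyb sxiex
Hunk 4: at line 4 remove [fva,naek] add [yuu] -> 8 lines: loo tsiib lfgm zem yuu swd aisyb sxiex
Hunk 5: at line 1 remove [tsiib,lfgm,zem] add [hxeeq] -> 6 lines: loo hxeeq yuu swd aisyb sxiex
Hunk 6: at line 1 remove [yuu,swd] add [uqd] -> 5 lines: loo hxeeq uqd aisyb sxiex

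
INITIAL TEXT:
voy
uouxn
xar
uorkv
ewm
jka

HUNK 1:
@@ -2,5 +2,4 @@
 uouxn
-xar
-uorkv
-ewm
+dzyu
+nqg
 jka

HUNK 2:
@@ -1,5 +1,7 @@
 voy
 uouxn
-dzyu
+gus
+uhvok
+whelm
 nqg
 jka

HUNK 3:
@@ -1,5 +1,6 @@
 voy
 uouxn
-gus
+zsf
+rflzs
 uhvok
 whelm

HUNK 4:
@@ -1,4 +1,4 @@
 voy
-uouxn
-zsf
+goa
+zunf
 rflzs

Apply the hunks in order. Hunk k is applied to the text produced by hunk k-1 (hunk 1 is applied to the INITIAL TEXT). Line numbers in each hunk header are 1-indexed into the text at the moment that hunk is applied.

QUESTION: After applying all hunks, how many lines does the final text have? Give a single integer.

Answer: 8

Derivation:
Hunk 1: at line 2 remove [xar,uorkv,ewm] add [dzyu,nqg] -> 5 lines: voy uouxn dzyu nqg jka
Hunk 2: at line 1 remove [dzyu] add [gus,uhvok,whelm] -> 7 lines: voy uouxn gus uhvok whelm nqg jka
Hunk 3: at line 1 remove [gus] add [zsf,rflzs] -> 8 lines: voy uouxn zsf rflzs uhvok whelm nqg jka
Hunk 4: at line 1 remove [uouxn,zsf] add [goa,zunf] -> 8 lines: voy goa zunf rflzs uhvok whelm nqg jka
Final line count: 8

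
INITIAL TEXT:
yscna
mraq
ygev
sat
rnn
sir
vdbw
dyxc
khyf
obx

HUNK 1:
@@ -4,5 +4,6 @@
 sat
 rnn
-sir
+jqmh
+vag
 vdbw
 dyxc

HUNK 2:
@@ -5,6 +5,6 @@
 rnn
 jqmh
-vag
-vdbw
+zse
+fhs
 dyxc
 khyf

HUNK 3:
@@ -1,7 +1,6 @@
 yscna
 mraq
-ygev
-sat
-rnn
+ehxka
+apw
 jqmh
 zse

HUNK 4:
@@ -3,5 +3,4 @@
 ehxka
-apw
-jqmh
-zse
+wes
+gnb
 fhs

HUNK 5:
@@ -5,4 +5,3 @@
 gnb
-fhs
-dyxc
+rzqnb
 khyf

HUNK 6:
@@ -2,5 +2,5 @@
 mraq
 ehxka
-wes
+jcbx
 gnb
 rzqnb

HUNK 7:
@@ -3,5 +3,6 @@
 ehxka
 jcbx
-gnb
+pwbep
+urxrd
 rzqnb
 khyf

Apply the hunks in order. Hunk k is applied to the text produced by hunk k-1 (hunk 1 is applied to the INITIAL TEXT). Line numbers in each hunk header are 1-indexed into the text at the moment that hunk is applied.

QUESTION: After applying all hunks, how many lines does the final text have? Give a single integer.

Hunk 1: at line 4 remove [sir] add [jqmh,vag] -> 11 lines: yscna mraq ygev sat rnn jqmh vag vdbw dyxc khyf obx
Hunk 2: at line 5 remove [vag,vdbw] add [zse,fhs] -> 11 lines: yscna mraq ygev sat rnn jqmh zse fhs dyxc khyf obx
Hunk 3: at line 1 remove [ygev,sat,rnn] add [ehxka,apw] -> 10 lines: yscna mraq ehxka apw jqmh zse fhs dyxc khyf obx
Hunk 4: at line 3 remove [apw,jqmh,zse] add [wes,gnb] -> 9 lines: yscna mraq ehxka wes gnb fhs dyxc khyf obx
Hunk 5: at line 5 remove [fhs,dyxc] add [rzqnb] -> 8 lines: yscna mraq ehxka wes gnb rzqnb khyf obx
Hunk 6: at line 2 remove [wes] add [jcbx] -> 8 lines: yscna mraq ehxka jcbx gnb rzqnb khyf obx
Hunk 7: at line 3 remove [gnb] add [pwbep,urxrd] -> 9 lines: yscna mraq ehxka jcbx pwbep urxrd rzqnb khyf obx
Final line count: 9

Answer: 9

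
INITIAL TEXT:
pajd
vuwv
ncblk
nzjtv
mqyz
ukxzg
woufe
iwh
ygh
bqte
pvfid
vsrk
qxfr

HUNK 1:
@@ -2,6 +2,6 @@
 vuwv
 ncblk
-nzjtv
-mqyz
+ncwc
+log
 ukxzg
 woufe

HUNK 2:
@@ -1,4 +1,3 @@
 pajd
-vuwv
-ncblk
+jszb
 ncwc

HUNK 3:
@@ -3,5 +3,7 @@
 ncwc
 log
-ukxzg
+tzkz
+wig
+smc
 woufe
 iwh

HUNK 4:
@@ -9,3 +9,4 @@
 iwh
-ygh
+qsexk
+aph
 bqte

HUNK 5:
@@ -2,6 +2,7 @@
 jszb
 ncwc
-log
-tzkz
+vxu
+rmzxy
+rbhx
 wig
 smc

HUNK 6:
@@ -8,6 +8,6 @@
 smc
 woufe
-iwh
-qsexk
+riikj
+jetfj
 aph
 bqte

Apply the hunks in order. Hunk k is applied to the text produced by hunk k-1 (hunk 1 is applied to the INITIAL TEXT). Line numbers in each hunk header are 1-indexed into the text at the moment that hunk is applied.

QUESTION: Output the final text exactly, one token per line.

Answer: pajd
jszb
ncwc
vxu
rmzxy
rbhx
wig
smc
woufe
riikj
jetfj
aph
bqte
pvfid
vsrk
qxfr

Derivation:
Hunk 1: at line 2 remove [nzjtv,mqyz] add [ncwc,log] -> 13 lines: pajd vuwv ncblk ncwc log ukxzg woufe iwh ygh bqte pvfid vsrk qxfr
Hunk 2: at line 1 remove [vuwv,ncblk] add [jszb] -> 12 lines: pajd jszb ncwc log ukxzg woufe iwh ygh bqte pvfid vsrk qxfr
Hunk 3: at line 3 remove [ukxzg] add [tzkz,wig,smc] -> 14 lines: pajd jszb ncwc log tzkz wig smc woufe iwh ygh bqte pvfid vsrk qxfr
Hunk 4: at line 9 remove [ygh] add [qsexk,aph] -> 15 lines: pajd jszb ncwc log tzkz wig smc woufe iwh qsexk aph bqte pvfid vsrk qxfr
Hunk 5: at line 2 remove [log,tzkz] add [vxu,rmzxy,rbhx] -> 16 lines: pajd jszb ncwc vxu rmzxy rbhx wig smc woufe iwh qsexk aph bqte pvfid vsrk qxfr
Hunk 6: at line 8 remove [iwh,qsexk] add [riikj,jetfj] -> 16 lines: pajd jszb ncwc vxu rmzxy rbhx wig smc woufe riikj jetfj aph bqte pvfid vsrk qxfr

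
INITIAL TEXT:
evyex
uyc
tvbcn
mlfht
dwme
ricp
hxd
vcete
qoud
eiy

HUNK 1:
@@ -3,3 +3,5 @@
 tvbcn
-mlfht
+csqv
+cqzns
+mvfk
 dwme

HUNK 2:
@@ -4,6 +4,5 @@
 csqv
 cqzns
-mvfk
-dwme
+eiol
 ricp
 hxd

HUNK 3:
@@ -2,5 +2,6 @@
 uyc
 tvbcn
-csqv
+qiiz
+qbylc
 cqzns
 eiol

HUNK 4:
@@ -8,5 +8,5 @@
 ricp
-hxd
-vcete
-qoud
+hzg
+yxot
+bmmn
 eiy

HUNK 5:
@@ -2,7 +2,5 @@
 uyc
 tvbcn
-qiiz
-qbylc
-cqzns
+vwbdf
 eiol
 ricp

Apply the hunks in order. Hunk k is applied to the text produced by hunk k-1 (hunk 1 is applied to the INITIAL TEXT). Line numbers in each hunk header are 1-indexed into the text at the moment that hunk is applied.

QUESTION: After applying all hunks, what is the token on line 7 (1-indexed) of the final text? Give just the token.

Answer: hzg

Derivation:
Hunk 1: at line 3 remove [mlfht] add [csqv,cqzns,mvfk] -> 12 lines: evyex uyc tvbcn csqv cqzns mvfk dwme ricp hxd vcete qoud eiy
Hunk 2: at line 4 remove [mvfk,dwme] add [eiol] -> 11 lines: evyex uyc tvbcn csqv cqzns eiol ricp hxd vcete qoud eiy
Hunk 3: at line 2 remove [csqv] add [qiiz,qbylc] -> 12 lines: evyex uyc tvbcn qiiz qbylc cqzns eiol ricp hxd vcete qoud eiy
Hunk 4: at line 8 remove [hxd,vcete,qoud] add [hzg,yxot,bmmn] -> 12 lines: evyex uyc tvbcn qiiz qbylc cqzns eiol ricp hzg yxot bmmn eiy
Hunk 5: at line 2 remove [qiiz,qbylc,cqzns] add [vwbdf] -> 10 lines: evyex uyc tvbcn vwbdf eiol ricp hzg yxot bmmn eiy
Final line 7: hzg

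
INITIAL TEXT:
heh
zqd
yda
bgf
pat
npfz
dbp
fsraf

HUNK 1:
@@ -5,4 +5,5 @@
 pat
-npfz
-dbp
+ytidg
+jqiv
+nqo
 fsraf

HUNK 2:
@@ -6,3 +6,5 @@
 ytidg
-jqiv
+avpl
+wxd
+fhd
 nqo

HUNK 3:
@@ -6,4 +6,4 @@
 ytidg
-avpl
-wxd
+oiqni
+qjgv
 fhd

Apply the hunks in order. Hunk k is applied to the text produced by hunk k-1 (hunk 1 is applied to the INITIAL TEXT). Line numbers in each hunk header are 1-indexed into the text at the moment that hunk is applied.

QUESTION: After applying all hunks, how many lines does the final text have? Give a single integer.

Answer: 11

Derivation:
Hunk 1: at line 5 remove [npfz,dbp] add [ytidg,jqiv,nqo] -> 9 lines: heh zqd yda bgf pat ytidg jqiv nqo fsraf
Hunk 2: at line 6 remove [jqiv] add [avpl,wxd,fhd] -> 11 lines: heh zqd yda bgf pat ytidg avpl wxd fhd nqo fsraf
Hunk 3: at line 6 remove [avpl,wxd] add [oiqni,qjgv] -> 11 lines: heh zqd yda bgf pat ytidg oiqni qjgv fhd nqo fsraf
Final line count: 11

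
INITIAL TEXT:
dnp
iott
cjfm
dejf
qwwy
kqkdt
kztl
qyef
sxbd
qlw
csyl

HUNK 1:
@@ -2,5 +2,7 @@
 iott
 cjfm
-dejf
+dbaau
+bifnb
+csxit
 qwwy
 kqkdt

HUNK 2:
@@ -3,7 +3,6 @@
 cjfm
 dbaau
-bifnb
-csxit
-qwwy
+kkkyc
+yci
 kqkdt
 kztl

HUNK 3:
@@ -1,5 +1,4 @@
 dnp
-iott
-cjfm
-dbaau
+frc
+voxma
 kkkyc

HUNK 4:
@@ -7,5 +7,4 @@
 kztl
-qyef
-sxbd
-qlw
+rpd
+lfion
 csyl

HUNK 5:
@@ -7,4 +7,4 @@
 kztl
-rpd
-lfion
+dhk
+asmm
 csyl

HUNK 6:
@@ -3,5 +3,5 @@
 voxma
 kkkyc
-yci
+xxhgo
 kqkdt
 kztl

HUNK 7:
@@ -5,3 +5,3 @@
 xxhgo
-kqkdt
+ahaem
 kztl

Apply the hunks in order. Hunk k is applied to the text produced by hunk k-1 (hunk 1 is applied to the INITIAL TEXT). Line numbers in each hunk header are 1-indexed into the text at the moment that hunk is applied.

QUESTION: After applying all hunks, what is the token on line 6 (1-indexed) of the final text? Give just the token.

Hunk 1: at line 2 remove [dejf] add [dbaau,bifnb,csxit] -> 13 lines: dnp iott cjfm dbaau bifnb csxit qwwy kqkdt kztl qyef sxbd qlw csyl
Hunk 2: at line 3 remove [bifnb,csxit,qwwy] add [kkkyc,yci] -> 12 lines: dnp iott cjfm dbaau kkkyc yci kqkdt kztl qyef sxbd qlw csyl
Hunk 3: at line 1 remove [iott,cjfm,dbaau] add [frc,voxma] -> 11 lines: dnp frc voxma kkkyc yci kqkdt kztl qyef sxbd qlw csyl
Hunk 4: at line 7 remove [qyef,sxbd,qlw] add [rpd,lfion] -> 10 lines: dnp frc voxma kkkyc yci kqkdt kztl rpd lfion csyl
Hunk 5: at line 7 remove [rpd,lfion] add [dhk,asmm] -> 10 lines: dnp frc voxma kkkyc yci kqkdt kztl dhk asmm csyl
Hunk 6: at line 3 remove [yci] add [xxhgo] -> 10 lines: dnp frc voxma kkkyc xxhgo kqkdt kztl dhk asmm csyl
Hunk 7: at line 5 remove [kqkdt] add [ahaem] -> 10 lines: dnp frc voxma kkkyc xxhgo ahaem kztl dhk asmm csyl
Final line 6: ahaem

Answer: ahaem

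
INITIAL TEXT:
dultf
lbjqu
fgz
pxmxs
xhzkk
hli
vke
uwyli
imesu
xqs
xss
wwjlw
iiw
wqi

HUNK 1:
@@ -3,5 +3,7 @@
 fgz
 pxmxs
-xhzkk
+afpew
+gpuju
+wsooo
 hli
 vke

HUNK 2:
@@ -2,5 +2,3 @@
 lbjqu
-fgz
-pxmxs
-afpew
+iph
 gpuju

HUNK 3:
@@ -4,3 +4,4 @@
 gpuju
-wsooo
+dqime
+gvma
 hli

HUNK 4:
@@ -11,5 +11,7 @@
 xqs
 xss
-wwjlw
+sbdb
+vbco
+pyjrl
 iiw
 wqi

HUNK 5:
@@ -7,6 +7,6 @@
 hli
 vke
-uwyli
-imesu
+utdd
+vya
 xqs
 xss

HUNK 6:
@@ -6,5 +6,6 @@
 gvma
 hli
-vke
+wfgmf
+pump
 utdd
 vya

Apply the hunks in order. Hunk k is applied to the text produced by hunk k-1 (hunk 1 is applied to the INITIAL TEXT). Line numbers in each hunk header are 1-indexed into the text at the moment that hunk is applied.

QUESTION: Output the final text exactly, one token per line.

Hunk 1: at line 3 remove [xhzkk] add [afpew,gpuju,wsooo] -> 16 lines: dultf lbjqu fgz pxmxs afpew gpuju wsooo hli vke uwyli imesu xqs xss wwjlw iiw wqi
Hunk 2: at line 2 remove [fgz,pxmxs,afpew] add [iph] -> 14 lines: dultf lbjqu iph gpuju wsooo hli vke uwyli imesu xqs xss wwjlw iiw wqi
Hunk 3: at line 4 remove [wsooo] add [dqime,gvma] -> 15 lines: dultf lbjqu iph gpuju dqime gvma hli vke uwyli imesu xqs xss wwjlw iiw wqi
Hunk 4: at line 11 remove [wwjlw] add [sbdb,vbco,pyjrl] -> 17 lines: dultf lbjqu iph gpuju dqime gvma hli vke uwyli imesu xqs xss sbdb vbco pyjrl iiw wqi
Hunk 5: at line 7 remove [uwyli,imesu] add [utdd,vya] -> 17 lines: dultf lbjqu iph gpuju dqime gvma hli vke utdd vya xqs xss sbdb vbco pyjrl iiw wqi
Hunk 6: at line 6 remove [vke] add [wfgmf,pump] -> 18 lines: dultf lbjqu iph gpuju dqime gvma hli wfgmf pump utdd vya xqs xss sbdb vbco pyjrl iiw wqi

Answer: dultf
lbjqu
iph
gpuju
dqime
gvma
hli
wfgmf
pump
utdd
vya
xqs
xss
sbdb
vbco
pyjrl
iiw
wqi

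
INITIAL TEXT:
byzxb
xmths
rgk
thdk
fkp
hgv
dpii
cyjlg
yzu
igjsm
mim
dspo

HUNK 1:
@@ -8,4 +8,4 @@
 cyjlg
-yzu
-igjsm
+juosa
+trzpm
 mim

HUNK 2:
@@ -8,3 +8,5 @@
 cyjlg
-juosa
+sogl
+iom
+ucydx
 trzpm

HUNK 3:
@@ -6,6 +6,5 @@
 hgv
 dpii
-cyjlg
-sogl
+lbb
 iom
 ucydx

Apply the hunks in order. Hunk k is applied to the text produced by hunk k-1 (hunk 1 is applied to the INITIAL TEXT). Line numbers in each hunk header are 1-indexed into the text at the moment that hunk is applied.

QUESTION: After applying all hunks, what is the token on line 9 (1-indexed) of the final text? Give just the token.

Hunk 1: at line 8 remove [yzu,igjsm] add [juosa,trzpm] -> 12 lines: byzxb xmths rgk thdk fkp hgv dpii cyjlg juosa trzpm mim dspo
Hunk 2: at line 8 remove [juosa] add [sogl,iom,ucydx] -> 14 lines: byzxb xmths rgk thdk fkp hgv dpii cyjlg sogl iom ucydx trzpm mim dspo
Hunk 3: at line 6 remove [cyjlg,sogl] add [lbb] -> 13 lines: byzxb xmths rgk thdk fkp hgv dpii lbb iom ucydx trzpm mim dspo
Final line 9: iom

Answer: iom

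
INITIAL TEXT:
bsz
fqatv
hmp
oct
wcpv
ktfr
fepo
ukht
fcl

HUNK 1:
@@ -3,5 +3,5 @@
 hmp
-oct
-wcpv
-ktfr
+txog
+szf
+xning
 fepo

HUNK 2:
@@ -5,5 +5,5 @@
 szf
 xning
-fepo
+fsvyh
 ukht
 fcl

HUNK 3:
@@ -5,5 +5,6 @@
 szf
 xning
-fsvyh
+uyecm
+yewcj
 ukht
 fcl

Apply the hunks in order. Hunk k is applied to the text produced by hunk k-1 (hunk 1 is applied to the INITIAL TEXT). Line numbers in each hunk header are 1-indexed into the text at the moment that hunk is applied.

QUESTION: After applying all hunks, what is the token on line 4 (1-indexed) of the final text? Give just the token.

Answer: txog

Derivation:
Hunk 1: at line 3 remove [oct,wcpv,ktfr] add [txog,szf,xning] -> 9 lines: bsz fqatv hmp txog szf xning fepo ukht fcl
Hunk 2: at line 5 remove [fepo] add [fsvyh] -> 9 lines: bsz fqatv hmp txog szf xning fsvyh ukht fcl
Hunk 3: at line 5 remove [fsvyh] add [uyecm,yewcj] -> 10 lines: bsz fqatv hmp txog szf xning uyecm yewcj ukht fcl
Final line 4: txog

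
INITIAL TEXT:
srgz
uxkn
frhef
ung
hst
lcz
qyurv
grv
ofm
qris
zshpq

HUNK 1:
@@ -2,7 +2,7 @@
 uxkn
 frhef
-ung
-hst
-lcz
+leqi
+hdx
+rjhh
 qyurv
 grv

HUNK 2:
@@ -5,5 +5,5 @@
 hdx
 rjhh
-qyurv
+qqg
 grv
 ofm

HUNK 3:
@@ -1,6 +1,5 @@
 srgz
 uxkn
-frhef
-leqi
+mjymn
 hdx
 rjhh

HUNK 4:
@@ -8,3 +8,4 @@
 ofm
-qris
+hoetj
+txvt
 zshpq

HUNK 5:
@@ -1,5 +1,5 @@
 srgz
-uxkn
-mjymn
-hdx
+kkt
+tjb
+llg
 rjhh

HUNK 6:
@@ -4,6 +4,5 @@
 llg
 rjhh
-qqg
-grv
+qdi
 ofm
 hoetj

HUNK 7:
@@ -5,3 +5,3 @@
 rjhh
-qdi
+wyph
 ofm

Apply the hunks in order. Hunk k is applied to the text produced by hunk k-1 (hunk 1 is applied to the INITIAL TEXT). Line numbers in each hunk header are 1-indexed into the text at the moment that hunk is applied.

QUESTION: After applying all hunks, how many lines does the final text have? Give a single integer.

Answer: 10

Derivation:
Hunk 1: at line 2 remove [ung,hst,lcz] add [leqi,hdx,rjhh] -> 11 lines: srgz uxkn frhef leqi hdx rjhh qyurv grv ofm qris zshpq
Hunk 2: at line 5 remove [qyurv] add [qqg] -> 11 lines: srgz uxkn frhef leqi hdx rjhh qqg grv ofm qris zshpq
Hunk 3: at line 1 remove [frhef,leqi] add [mjymn] -> 10 lines: srgz uxkn mjymn hdx rjhh qqg grv ofm qris zshpq
Hunk 4: at line 8 remove [qris] add [hoetj,txvt] -> 11 lines: srgz uxkn mjymn hdx rjhh qqg grv ofm hoetj txvt zshpq
Hunk 5: at line 1 remove [uxkn,mjymn,hdx] add [kkt,tjb,llg] -> 11 lines: srgz kkt tjb llg rjhh qqg grv ofm hoetj txvt zshpq
Hunk 6: at line 4 remove [qqg,grv] add [qdi] -> 10 lines: srgz kkt tjb llg rjhh qdi ofm hoetj txvt zshpq
Hunk 7: at line 5 remove [qdi] add [wyph] -> 10 lines: srgz kkt tjb llg rjhh wyph ofm hoetj txvt zshpq
Final line count: 10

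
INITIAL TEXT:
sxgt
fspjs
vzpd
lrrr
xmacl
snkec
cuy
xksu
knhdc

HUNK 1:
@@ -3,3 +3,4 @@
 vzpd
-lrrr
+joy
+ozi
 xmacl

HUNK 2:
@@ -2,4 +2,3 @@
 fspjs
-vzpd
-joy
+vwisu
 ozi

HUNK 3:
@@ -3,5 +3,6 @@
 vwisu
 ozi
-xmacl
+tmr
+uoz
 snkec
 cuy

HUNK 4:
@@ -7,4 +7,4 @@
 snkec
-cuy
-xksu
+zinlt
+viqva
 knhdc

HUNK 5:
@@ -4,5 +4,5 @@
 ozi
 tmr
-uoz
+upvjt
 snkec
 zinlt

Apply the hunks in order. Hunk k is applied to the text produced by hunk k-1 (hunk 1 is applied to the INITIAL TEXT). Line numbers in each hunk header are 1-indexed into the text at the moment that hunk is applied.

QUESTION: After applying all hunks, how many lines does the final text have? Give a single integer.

Answer: 10

Derivation:
Hunk 1: at line 3 remove [lrrr] add [joy,ozi] -> 10 lines: sxgt fspjs vzpd joy ozi xmacl snkec cuy xksu knhdc
Hunk 2: at line 2 remove [vzpd,joy] add [vwisu] -> 9 lines: sxgt fspjs vwisu ozi xmacl snkec cuy xksu knhdc
Hunk 3: at line 3 remove [xmacl] add [tmr,uoz] -> 10 lines: sxgt fspjs vwisu ozi tmr uoz snkec cuy xksu knhdc
Hunk 4: at line 7 remove [cuy,xksu] add [zinlt,viqva] -> 10 lines: sxgt fspjs vwisu ozi tmr uoz snkec zinlt viqva knhdc
Hunk 5: at line 4 remove [uoz] add [upvjt] -> 10 lines: sxgt fspjs vwisu ozi tmr upvjt snkec zinlt viqva knhdc
Final line count: 10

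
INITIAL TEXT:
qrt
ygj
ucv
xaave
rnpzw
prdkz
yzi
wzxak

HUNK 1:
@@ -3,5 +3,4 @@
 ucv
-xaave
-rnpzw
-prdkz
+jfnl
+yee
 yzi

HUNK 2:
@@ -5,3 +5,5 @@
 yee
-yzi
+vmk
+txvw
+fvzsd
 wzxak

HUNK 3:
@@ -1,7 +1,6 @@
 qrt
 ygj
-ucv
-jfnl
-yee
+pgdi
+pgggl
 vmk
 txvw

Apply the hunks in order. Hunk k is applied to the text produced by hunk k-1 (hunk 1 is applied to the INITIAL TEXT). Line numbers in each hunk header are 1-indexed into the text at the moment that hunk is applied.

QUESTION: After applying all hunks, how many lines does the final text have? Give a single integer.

Answer: 8

Derivation:
Hunk 1: at line 3 remove [xaave,rnpzw,prdkz] add [jfnl,yee] -> 7 lines: qrt ygj ucv jfnl yee yzi wzxak
Hunk 2: at line 5 remove [yzi] add [vmk,txvw,fvzsd] -> 9 lines: qrt ygj ucv jfnl yee vmk txvw fvzsd wzxak
Hunk 3: at line 1 remove [ucv,jfnl,yee] add [pgdi,pgggl] -> 8 lines: qrt ygj pgdi pgggl vmk txvw fvzsd wzxak
Final line count: 8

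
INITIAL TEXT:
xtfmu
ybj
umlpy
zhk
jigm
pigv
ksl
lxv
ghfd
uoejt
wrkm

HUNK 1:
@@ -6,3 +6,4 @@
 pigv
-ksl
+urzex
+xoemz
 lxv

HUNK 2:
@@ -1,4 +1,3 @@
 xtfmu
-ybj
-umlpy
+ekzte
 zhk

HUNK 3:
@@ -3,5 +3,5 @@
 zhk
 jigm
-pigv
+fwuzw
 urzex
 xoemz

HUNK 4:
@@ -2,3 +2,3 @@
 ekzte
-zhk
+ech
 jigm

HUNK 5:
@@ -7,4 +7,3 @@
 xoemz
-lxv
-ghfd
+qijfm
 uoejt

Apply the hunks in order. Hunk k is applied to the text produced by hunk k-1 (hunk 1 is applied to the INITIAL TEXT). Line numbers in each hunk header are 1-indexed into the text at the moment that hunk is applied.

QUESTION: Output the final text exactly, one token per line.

Answer: xtfmu
ekzte
ech
jigm
fwuzw
urzex
xoemz
qijfm
uoejt
wrkm

Derivation:
Hunk 1: at line 6 remove [ksl] add [urzex,xoemz] -> 12 lines: xtfmu ybj umlpy zhk jigm pigv urzex xoemz lxv ghfd uoejt wrkm
Hunk 2: at line 1 remove [ybj,umlpy] add [ekzte] -> 11 lines: xtfmu ekzte zhk jigm pigv urzex xoemz lxv ghfd uoejt wrkm
Hunk 3: at line 3 remove [pigv] add [fwuzw] -> 11 lines: xtfmu ekzte zhk jigm fwuzw urzex xoemz lxv ghfd uoejt wrkm
Hunk 4: at line 2 remove [zhk] add [ech] -> 11 lines: xtfmu ekzte ech jigm fwuzw urzex xoemz lxv ghfd uoejt wrkm
Hunk 5: at line 7 remove [lxv,ghfd] add [qijfm] -> 10 lines: xtfmu ekzte ech jigm fwuzw urzex xoemz qijfm uoejt wrkm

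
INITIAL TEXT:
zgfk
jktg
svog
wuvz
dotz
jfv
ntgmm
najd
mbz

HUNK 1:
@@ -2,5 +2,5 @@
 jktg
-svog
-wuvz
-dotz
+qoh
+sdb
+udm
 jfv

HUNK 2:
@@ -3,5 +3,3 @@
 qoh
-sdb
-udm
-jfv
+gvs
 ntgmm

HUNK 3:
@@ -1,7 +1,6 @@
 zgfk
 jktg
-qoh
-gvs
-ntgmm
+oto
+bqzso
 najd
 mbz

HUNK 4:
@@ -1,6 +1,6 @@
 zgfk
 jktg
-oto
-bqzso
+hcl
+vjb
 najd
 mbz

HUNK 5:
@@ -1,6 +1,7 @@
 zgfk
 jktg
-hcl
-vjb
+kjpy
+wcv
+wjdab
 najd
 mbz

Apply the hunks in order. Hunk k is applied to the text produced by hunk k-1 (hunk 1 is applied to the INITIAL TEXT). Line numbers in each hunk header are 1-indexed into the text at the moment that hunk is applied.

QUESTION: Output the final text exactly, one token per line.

Hunk 1: at line 2 remove [svog,wuvz,dotz] add [qoh,sdb,udm] -> 9 lines: zgfk jktg qoh sdb udm jfv ntgmm najd mbz
Hunk 2: at line 3 remove [sdb,udm,jfv] add [gvs] -> 7 lines: zgfk jktg qoh gvs ntgmm najd mbz
Hunk 3: at line 1 remove [qoh,gvs,ntgmm] add [oto,bqzso] -> 6 lines: zgfk jktg oto bqzso najd mbz
Hunk 4: at line 1 remove [oto,bqzso] add [hcl,vjb] -> 6 lines: zgfk jktg hcl vjb najd mbz
Hunk 5: at line 1 remove [hcl,vjb] add [kjpy,wcv,wjdab] -> 7 lines: zgfk jktg kjpy wcv wjdab najd mbz

Answer: zgfk
jktg
kjpy
wcv
wjdab
najd
mbz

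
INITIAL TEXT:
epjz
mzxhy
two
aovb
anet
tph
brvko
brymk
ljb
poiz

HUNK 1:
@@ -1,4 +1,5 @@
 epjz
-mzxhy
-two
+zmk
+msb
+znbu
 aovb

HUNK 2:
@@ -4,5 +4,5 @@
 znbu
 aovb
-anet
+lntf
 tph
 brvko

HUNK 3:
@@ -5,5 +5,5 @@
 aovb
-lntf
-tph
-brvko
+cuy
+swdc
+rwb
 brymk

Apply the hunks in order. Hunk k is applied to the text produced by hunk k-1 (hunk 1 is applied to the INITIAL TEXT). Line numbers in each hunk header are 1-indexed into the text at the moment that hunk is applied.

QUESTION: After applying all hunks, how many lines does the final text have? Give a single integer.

Answer: 11

Derivation:
Hunk 1: at line 1 remove [mzxhy,two] add [zmk,msb,znbu] -> 11 lines: epjz zmk msb znbu aovb anet tph brvko brymk ljb poiz
Hunk 2: at line 4 remove [anet] add [lntf] -> 11 lines: epjz zmk msb znbu aovb lntf tph brvko brymk ljb poiz
Hunk 3: at line 5 remove [lntf,tph,brvko] add [cuy,swdc,rwb] -> 11 lines: epjz zmk msb znbu aovb cuy swdc rwb brymk ljb poiz
Final line count: 11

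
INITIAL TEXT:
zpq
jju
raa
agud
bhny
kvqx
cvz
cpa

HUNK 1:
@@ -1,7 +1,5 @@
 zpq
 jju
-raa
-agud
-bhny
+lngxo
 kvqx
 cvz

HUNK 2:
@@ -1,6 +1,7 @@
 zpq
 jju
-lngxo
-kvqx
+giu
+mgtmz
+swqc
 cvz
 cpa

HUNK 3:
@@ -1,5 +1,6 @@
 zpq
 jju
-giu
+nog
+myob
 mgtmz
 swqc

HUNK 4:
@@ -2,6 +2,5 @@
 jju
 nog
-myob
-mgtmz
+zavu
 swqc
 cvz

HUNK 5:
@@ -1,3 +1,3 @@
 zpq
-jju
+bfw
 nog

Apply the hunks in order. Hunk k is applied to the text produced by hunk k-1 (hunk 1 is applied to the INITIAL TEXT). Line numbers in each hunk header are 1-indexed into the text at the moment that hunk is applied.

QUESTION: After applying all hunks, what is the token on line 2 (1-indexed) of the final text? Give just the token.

Hunk 1: at line 1 remove [raa,agud,bhny] add [lngxo] -> 6 lines: zpq jju lngxo kvqx cvz cpa
Hunk 2: at line 1 remove [lngxo,kvqx] add [giu,mgtmz,swqc] -> 7 lines: zpq jju giu mgtmz swqc cvz cpa
Hunk 3: at line 1 remove [giu] add [nog,myob] -> 8 lines: zpq jju nog myob mgtmz swqc cvz cpa
Hunk 4: at line 2 remove [myob,mgtmz] add [zavu] -> 7 lines: zpq jju nog zavu swqc cvz cpa
Hunk 5: at line 1 remove [jju] add [bfw] -> 7 lines: zpq bfw nog zavu swqc cvz cpa
Final line 2: bfw

Answer: bfw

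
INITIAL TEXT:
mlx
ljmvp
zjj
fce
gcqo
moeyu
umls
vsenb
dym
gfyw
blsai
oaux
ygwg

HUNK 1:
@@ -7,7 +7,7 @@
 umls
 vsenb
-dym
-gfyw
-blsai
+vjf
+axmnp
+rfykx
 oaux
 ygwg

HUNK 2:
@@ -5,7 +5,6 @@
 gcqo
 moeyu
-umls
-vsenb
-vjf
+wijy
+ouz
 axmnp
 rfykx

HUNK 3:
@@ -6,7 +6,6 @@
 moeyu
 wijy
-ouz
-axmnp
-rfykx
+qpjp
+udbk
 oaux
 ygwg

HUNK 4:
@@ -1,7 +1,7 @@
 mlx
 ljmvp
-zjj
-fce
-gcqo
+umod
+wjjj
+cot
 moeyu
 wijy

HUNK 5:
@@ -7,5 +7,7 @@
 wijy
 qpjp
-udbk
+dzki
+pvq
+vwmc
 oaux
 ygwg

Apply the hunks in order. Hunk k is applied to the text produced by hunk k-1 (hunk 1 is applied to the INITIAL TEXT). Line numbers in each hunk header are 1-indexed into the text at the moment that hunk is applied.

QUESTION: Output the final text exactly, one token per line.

Hunk 1: at line 7 remove [dym,gfyw,blsai] add [vjf,axmnp,rfykx] -> 13 lines: mlx ljmvp zjj fce gcqo moeyu umls vsenb vjf axmnp rfykx oaux ygwg
Hunk 2: at line 5 remove [umls,vsenb,vjf] add [wijy,ouz] -> 12 lines: mlx ljmvp zjj fce gcqo moeyu wijy ouz axmnp rfykx oaux ygwg
Hunk 3: at line 6 remove [ouz,axmnp,rfykx] add [qpjp,udbk] -> 11 lines: mlx ljmvp zjj fce gcqo moeyu wijy qpjp udbk oaux ygwg
Hunk 4: at line 1 remove [zjj,fce,gcqo] add [umod,wjjj,cot] -> 11 lines: mlx ljmvp umod wjjj cot moeyu wijy qpjp udbk oaux ygwg
Hunk 5: at line 7 remove [udbk] add [dzki,pvq,vwmc] -> 13 lines: mlx ljmvp umod wjjj cot moeyu wijy qpjp dzki pvq vwmc oaux ygwg

Answer: mlx
ljmvp
umod
wjjj
cot
moeyu
wijy
qpjp
dzki
pvq
vwmc
oaux
ygwg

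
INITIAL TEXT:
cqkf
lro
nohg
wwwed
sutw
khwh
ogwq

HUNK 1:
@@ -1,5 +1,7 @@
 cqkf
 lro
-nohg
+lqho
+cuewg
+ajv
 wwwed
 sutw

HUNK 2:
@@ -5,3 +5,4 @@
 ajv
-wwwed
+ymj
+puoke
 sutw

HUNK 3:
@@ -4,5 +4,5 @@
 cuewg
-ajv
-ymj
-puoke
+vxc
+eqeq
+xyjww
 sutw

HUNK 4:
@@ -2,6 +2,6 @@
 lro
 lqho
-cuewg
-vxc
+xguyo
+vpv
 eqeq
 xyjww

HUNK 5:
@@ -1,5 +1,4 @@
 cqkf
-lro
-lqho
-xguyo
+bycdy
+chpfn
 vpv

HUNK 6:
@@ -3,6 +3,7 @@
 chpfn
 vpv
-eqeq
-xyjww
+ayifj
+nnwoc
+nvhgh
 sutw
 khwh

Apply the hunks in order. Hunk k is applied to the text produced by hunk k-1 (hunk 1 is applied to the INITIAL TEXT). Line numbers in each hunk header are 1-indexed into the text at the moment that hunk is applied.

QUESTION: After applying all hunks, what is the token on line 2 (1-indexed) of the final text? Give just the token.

Answer: bycdy

Derivation:
Hunk 1: at line 1 remove [nohg] add [lqho,cuewg,ajv] -> 9 lines: cqkf lro lqho cuewg ajv wwwed sutw khwh ogwq
Hunk 2: at line 5 remove [wwwed] add [ymj,puoke] -> 10 lines: cqkf lro lqho cuewg ajv ymj puoke sutw khwh ogwq
Hunk 3: at line 4 remove [ajv,ymj,puoke] add [vxc,eqeq,xyjww] -> 10 lines: cqkf lro lqho cuewg vxc eqeq xyjww sutw khwh ogwq
Hunk 4: at line 2 remove [cuewg,vxc] add [xguyo,vpv] -> 10 lines: cqkf lro lqho xguyo vpv eqeq xyjww sutw khwh ogwq
Hunk 5: at line 1 remove [lro,lqho,xguyo] add [bycdy,chpfn] -> 9 lines: cqkf bycdy chpfn vpv eqeq xyjww sutw khwh ogwq
Hunk 6: at line 3 remove [eqeq,xyjww] add [ayifj,nnwoc,nvhgh] -> 10 lines: cqkf bycdy chpfn vpv ayifj nnwoc nvhgh sutw khwh ogwq
Final line 2: bycdy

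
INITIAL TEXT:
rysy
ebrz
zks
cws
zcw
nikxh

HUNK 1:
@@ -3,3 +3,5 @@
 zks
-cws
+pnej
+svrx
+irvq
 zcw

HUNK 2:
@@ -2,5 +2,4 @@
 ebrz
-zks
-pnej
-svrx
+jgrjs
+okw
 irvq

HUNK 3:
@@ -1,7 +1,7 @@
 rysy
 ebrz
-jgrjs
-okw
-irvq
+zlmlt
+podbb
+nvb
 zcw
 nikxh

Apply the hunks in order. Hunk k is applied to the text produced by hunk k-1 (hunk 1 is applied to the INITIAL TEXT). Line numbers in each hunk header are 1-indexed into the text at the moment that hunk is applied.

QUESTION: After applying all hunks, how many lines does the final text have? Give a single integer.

Hunk 1: at line 3 remove [cws] add [pnej,svrx,irvq] -> 8 lines: rysy ebrz zks pnej svrx irvq zcw nikxh
Hunk 2: at line 2 remove [zks,pnej,svrx] add [jgrjs,okw] -> 7 lines: rysy ebrz jgrjs okw irvq zcw nikxh
Hunk 3: at line 1 remove [jgrjs,okw,irvq] add [zlmlt,podbb,nvb] -> 7 lines: rysy ebrz zlmlt podbb nvb zcw nikxh
Final line count: 7

Answer: 7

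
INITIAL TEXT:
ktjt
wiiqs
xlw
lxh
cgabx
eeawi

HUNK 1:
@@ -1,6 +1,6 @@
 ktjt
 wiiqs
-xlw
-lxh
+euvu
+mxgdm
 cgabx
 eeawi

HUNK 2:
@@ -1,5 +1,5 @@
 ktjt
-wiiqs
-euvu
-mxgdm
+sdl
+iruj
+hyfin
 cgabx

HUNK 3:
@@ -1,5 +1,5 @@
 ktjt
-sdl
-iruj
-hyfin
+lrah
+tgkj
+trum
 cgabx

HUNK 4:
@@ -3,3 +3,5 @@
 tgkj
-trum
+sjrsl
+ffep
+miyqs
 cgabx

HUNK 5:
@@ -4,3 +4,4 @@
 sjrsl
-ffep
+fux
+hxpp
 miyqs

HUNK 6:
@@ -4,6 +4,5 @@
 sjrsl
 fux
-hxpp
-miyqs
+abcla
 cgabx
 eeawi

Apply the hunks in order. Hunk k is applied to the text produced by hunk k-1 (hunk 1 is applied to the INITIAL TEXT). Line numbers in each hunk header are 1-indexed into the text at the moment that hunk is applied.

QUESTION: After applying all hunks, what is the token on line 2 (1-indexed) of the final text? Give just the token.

Hunk 1: at line 1 remove [xlw,lxh] add [euvu,mxgdm] -> 6 lines: ktjt wiiqs euvu mxgdm cgabx eeawi
Hunk 2: at line 1 remove [wiiqs,euvu,mxgdm] add [sdl,iruj,hyfin] -> 6 lines: ktjt sdl iruj hyfin cgabx eeawi
Hunk 3: at line 1 remove [sdl,iruj,hyfin] add [lrah,tgkj,trum] -> 6 lines: ktjt lrah tgkj trum cgabx eeawi
Hunk 4: at line 3 remove [trum] add [sjrsl,ffep,miyqs] -> 8 lines: ktjt lrah tgkj sjrsl ffep miyqs cgabx eeawi
Hunk 5: at line 4 remove [ffep] add [fux,hxpp] -> 9 lines: ktjt lrah tgkj sjrsl fux hxpp miyqs cgabx eeawi
Hunk 6: at line 4 remove [hxpp,miyqs] add [abcla] -> 8 lines: ktjt lrah tgkj sjrsl fux abcla cgabx eeawi
Final line 2: lrah

Answer: lrah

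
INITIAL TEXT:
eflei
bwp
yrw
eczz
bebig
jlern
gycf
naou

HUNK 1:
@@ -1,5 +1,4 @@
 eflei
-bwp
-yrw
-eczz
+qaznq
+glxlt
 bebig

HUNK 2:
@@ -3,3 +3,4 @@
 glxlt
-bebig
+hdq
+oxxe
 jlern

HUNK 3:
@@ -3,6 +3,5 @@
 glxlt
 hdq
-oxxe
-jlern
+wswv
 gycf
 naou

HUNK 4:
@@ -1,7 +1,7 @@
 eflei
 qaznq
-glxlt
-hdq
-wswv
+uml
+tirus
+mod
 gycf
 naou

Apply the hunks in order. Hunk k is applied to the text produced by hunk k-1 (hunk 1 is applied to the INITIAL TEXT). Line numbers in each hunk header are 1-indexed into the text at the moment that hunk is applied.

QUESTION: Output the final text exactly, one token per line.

Hunk 1: at line 1 remove [bwp,yrw,eczz] add [qaznq,glxlt] -> 7 lines: eflei qaznq glxlt bebig jlern gycf naou
Hunk 2: at line 3 remove [bebig] add [hdq,oxxe] -> 8 lines: eflei qaznq glxlt hdq oxxe jlern gycf naou
Hunk 3: at line 3 remove [oxxe,jlern] add [wswv] -> 7 lines: eflei qaznq glxlt hdq wswv gycf naou
Hunk 4: at line 1 remove [glxlt,hdq,wswv] add [uml,tirus,mod] -> 7 lines: eflei qaznq uml tirus mod gycf naou

Answer: eflei
qaznq
uml
tirus
mod
gycf
naou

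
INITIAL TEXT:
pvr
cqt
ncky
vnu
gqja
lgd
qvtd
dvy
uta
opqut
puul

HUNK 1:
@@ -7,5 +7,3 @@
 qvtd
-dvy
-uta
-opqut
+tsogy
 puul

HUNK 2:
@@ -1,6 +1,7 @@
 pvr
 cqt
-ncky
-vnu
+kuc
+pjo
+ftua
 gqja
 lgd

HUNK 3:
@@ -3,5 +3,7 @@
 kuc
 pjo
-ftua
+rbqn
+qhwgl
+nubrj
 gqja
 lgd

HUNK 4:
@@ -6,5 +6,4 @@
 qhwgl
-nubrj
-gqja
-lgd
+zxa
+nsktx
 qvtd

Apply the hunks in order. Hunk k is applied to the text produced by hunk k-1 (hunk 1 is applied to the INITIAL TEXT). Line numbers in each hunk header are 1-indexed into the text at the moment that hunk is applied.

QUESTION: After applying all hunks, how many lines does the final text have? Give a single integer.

Answer: 11

Derivation:
Hunk 1: at line 7 remove [dvy,uta,opqut] add [tsogy] -> 9 lines: pvr cqt ncky vnu gqja lgd qvtd tsogy puul
Hunk 2: at line 1 remove [ncky,vnu] add [kuc,pjo,ftua] -> 10 lines: pvr cqt kuc pjo ftua gqja lgd qvtd tsogy puul
Hunk 3: at line 3 remove [ftua] add [rbqn,qhwgl,nubrj] -> 12 lines: pvr cqt kuc pjo rbqn qhwgl nubrj gqja lgd qvtd tsogy puul
Hunk 4: at line 6 remove [nubrj,gqja,lgd] add [zxa,nsktx] -> 11 lines: pvr cqt kuc pjo rbqn qhwgl zxa nsktx qvtd tsogy puul
Final line count: 11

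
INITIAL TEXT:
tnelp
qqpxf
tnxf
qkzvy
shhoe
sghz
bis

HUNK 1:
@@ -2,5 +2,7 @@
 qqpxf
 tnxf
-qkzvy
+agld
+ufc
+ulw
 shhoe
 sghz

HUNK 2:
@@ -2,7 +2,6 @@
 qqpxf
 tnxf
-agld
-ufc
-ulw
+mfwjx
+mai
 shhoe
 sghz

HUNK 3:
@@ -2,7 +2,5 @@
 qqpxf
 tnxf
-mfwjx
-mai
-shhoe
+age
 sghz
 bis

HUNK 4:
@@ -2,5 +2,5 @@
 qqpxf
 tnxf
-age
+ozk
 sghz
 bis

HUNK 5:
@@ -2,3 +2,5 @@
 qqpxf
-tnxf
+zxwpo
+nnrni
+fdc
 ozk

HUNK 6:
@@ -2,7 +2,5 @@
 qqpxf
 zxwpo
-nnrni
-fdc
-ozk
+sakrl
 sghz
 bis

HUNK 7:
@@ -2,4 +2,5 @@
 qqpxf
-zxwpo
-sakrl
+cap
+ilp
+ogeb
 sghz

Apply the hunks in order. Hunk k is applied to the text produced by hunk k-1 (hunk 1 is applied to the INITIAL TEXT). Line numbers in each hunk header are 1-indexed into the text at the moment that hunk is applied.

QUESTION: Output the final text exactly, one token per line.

Hunk 1: at line 2 remove [qkzvy] add [agld,ufc,ulw] -> 9 lines: tnelp qqpxf tnxf agld ufc ulw shhoe sghz bis
Hunk 2: at line 2 remove [agld,ufc,ulw] add [mfwjx,mai] -> 8 lines: tnelp qqpxf tnxf mfwjx mai shhoe sghz bis
Hunk 3: at line 2 remove [mfwjx,mai,shhoe] add [age] -> 6 lines: tnelp qqpxf tnxf age sghz bis
Hunk 4: at line 2 remove [age] add [ozk] -> 6 lines: tnelp qqpxf tnxf ozk sghz bis
Hunk 5: at line 2 remove [tnxf] add [zxwpo,nnrni,fdc] -> 8 lines: tnelp qqpxf zxwpo nnrni fdc ozk sghz bis
Hunk 6: at line 2 remove [nnrni,fdc,ozk] add [sakrl] -> 6 lines: tnelp qqpxf zxwpo sakrl sghz bis
Hunk 7: at line 2 remove [zxwpo,sakrl] add [cap,ilp,ogeb] -> 7 lines: tnelp qqpxf cap ilp ogeb sghz bis

Answer: tnelp
qqpxf
cap
ilp
ogeb
sghz
bis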